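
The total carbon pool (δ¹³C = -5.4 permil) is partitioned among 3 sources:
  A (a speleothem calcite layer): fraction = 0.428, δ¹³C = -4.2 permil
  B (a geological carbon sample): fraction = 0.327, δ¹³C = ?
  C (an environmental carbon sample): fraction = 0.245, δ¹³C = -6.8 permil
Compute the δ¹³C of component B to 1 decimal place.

-5.9 permil

Isotope mass balance: δ_bulk = Σ fᵢ·δᵢ.
-5.4 = 0.428×(-4.2) + 0.327×δ_B + 0.245×(-6.8)
0.327·δ_B = -5.4 − (-3.464) = -1.936
δ_B = -1.936 / 0.327 = -5.92 permil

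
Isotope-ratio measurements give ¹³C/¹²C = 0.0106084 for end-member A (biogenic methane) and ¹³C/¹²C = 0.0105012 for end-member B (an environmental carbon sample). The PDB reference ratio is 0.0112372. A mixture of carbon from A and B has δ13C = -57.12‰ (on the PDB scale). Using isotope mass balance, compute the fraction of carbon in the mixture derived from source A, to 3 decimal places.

0.878

δ_A = (0.0106084/0.0112372 − 1)×1000 = (0.944043 − 1)×1000 = -55.957‰
δ_B = (0.0105012/0.0112372 − 1)×1000 = (0.934503 − 1)×1000 = -65.497‰
f_A = (δ_mix − δ_B)/(δ_A − δ_B) = (-57.12 − (-65.497))/(-55.957 − (-65.497))
f_A = 8.377 / 9.540 = 0.8781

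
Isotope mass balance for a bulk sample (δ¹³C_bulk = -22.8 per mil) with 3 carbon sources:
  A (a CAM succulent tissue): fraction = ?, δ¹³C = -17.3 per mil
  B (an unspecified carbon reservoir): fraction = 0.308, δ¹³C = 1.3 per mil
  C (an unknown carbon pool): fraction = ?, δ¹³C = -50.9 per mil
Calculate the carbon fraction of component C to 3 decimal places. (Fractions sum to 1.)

Let f_C and f_A be the unknown fractions; fractions sum to 1 so f_C + f_A = 0.692.
Mass balance: Σ fᵢ·δᵢ = δ_bulk ⇒ f_C·(-50.9) + f_A·(-17.3) = -22.8 − (0.400) = -23.200
Substitute f_A = 0.692 − f_C:
f_C·(-50.9 − -17.3) = -23.200 − 0.692×(-17.3) = -11.229
f_C = -11.229 / -33.6 = 0.3342

0.334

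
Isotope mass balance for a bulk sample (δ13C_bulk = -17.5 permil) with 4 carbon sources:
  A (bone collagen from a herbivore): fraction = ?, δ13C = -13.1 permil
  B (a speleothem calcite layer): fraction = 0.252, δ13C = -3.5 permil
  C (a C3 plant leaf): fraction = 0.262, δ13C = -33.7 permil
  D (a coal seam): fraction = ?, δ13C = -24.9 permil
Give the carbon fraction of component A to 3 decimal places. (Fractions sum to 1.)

Let f_A and f_D be the unknown fractions; fractions sum to 1 so f_A + f_D = 0.486.
Mass balance: Σ fᵢ·δᵢ = δ_bulk ⇒ f_A·(-13.1) + f_D·(-24.9) = -17.5 − (-9.711) = -7.789
Substitute f_D = 0.486 − f_A:
f_A·(-13.1 − -24.9) = -7.789 − 0.486×(-24.9) = 4.313
f_A = 4.313 / 11.8 = 0.3655

0.365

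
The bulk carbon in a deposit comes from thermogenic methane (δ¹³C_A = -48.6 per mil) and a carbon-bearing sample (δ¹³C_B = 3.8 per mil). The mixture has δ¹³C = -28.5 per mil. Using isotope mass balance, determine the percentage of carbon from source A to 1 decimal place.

61.6%

δ_mix = f_A·δ_A + (1 − f_A)·δ_B  ⇒  f_A = (δ_mix − δ_B)/(δ_A − δ_B)
f_A = (-28.5 − (3.8)) / (-48.6 − (3.8))
f_A = -32.3 / -52.4 = 0.6164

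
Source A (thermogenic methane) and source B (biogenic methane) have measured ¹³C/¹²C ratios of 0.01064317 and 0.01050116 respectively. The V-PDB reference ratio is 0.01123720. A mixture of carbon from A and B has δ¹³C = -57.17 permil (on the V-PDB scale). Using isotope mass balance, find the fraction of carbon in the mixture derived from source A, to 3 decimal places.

δ_A = (0.01064317/0.01123720 − 1)×1000 = (0.947137 − 1)×1000 = -52.863 permil
δ_B = (0.01050116/0.01123720 − 1)×1000 = (0.934500 − 1)×1000 = -65.500 permil
f_A = (δ_mix − δ_B)/(δ_A − δ_B) = (-57.17 − (-65.500))/(-52.863 − (-65.500))
f_A = 8.330 / 12.637 = 0.6592

0.659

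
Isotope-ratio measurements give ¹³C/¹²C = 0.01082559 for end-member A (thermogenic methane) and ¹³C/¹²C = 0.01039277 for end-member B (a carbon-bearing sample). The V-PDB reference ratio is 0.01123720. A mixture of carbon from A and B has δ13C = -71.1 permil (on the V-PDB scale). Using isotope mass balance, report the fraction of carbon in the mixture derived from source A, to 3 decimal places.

δ_A = (0.01082559/0.01123720 − 1)×1000 = (0.963371 − 1)×1000 = -36.629 permil
δ_B = (0.01039277/0.01123720 − 1)×1000 = (0.924854 − 1)×1000 = -75.146 permil
f_A = (δ_mix − δ_B)/(δ_A − δ_B) = (-71.1 − (-75.146))/(-36.629 − (-75.146))
f_A = 4.046 / 38.517 = 0.1050

0.105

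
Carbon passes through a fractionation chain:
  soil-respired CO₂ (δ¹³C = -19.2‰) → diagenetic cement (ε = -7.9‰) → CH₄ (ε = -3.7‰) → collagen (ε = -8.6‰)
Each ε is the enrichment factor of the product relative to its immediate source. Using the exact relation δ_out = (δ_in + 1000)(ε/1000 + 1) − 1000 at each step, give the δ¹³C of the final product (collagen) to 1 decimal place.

step 1: δ = (-19.20 + 1000)·(-7.9/1000 + 1) − 1000 = -26.95‰
step 2: δ = (-26.95 + 1000)·(-3.7/1000 + 1) − 1000 = -30.55‰
step 3: δ = (-30.55 + 1000)·(-8.6/1000 + 1) − 1000 = -38.89‰

-38.9‰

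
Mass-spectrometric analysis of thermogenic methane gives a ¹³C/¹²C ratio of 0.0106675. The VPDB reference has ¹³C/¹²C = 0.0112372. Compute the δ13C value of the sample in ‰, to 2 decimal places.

δ13C = (R_sample / R_standard − 1) × 1000
R_sample / R_standard = 0.0106675 / 0.0112372 = 0.949302
δ13C = (0.949302 − 1) × 1000 = -50.698‰

-50.70‰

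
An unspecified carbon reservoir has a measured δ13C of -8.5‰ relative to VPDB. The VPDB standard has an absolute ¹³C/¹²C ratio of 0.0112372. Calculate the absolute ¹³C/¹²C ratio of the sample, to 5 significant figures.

0.011142

R_sample = R_standard × (δ13C/1000 + 1)
R_sample = 0.0112372 × (-8.5/1000 + 1) = 0.0112372 × 0.991500
R_sample = 0.0111417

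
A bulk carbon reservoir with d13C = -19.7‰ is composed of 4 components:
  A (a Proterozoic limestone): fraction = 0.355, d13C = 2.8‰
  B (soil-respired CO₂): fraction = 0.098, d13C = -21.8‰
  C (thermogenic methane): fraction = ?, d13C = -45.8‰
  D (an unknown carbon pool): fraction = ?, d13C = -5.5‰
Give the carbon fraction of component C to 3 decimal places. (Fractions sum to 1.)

Let f_C and f_D be the unknown fractions; fractions sum to 1 so f_C + f_D = 0.547.
Mass balance: Σ fᵢ·δᵢ = δ_bulk ⇒ f_C·(-45.8) + f_D·(-5.5) = -19.7 − (-1.142) = -18.558
Substitute f_D = 0.547 − f_C:
f_C·(-45.8 − -5.5) = -18.558 − 0.547×(-5.5) = -15.549
f_C = -15.549 / -40.3 = 0.3858

0.386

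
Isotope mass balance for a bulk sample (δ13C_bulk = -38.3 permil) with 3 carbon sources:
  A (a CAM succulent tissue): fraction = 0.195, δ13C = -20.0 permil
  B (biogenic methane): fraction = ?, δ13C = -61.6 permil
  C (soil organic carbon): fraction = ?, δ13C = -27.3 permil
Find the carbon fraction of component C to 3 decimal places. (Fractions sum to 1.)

0.443

Let f_C and f_B be the unknown fractions; fractions sum to 1 so f_C + f_B = 0.805.
Mass balance: Σ fᵢ·δᵢ = δ_bulk ⇒ f_C·(-27.3) + f_B·(-61.6) = -38.3 − (-3.900) = -34.400
Substitute f_B = 0.805 − f_C:
f_C·(-27.3 − -61.6) = -34.400 − 0.805×(-61.6) = 15.188
f_C = 15.188 / 34.3 = 0.4428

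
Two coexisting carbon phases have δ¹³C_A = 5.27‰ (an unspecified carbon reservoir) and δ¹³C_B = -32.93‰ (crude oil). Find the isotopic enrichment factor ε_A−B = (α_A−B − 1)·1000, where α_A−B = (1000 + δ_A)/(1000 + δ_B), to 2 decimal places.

α_A−B = (1000 + 5.27) / (1000 + -32.93) = 1005.27 / 967.07 = 1.039501
ε_A−B = (1.039501 − 1) × 1000 = 39.501‰
(The approximation ε ≈ δ_A − δ_B would give 38.20‰.)

39.50‰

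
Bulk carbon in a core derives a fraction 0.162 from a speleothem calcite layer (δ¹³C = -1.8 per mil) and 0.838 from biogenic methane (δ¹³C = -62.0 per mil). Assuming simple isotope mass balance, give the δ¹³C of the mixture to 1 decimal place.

-52.2 per mil

δ_mix = f_A·δ_A + f_B·δ_B
δ_mix = 0.162 × (-1.8) + 0.838 × (-62.0)
δ_mix = -0.29 + -51.96 = -52.25 per mil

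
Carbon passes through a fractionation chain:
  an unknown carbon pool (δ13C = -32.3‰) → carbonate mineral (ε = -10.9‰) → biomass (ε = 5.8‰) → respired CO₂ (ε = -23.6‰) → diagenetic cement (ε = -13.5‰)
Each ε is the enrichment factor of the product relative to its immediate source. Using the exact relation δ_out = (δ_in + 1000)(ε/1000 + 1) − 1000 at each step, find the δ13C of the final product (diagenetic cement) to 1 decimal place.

step 1: δ = (-32.30 + 1000)·(-10.9/1000 + 1) − 1000 = -42.85‰
step 2: δ = (-42.85 + 1000)·(5.8/1000 + 1) − 1000 = -37.30‰
step 3: δ = (-37.30 + 1000)·(-23.6/1000 + 1) − 1000 = -60.02‰
step 4: δ = (-60.02 + 1000)·(-13.5/1000 + 1) − 1000 = -72.71‰

-72.7‰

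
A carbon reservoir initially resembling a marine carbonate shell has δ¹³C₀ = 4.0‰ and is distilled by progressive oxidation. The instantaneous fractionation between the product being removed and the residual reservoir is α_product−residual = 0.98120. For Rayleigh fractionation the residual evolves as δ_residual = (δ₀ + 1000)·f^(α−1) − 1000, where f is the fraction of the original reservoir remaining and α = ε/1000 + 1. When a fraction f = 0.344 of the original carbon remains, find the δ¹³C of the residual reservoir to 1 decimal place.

24.3‰

Rayleigh residual: δ_res = (δ₀ + 1000)·f^(α−1) − 1000
α − 1 = -0.01880
f^(α−1) = 0.344^(-0.01880) = 1.020264
δ_res = (4.0 + 1000) × 1.020264 − 1000 = 1024.345 − 1000 = 24.35‰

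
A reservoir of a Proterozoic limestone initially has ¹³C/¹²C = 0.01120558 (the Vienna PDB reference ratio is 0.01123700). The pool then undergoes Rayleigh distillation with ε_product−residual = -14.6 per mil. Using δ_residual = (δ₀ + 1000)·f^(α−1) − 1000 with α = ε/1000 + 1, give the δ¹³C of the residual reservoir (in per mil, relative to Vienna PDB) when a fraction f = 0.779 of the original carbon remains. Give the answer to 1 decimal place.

δ₀ = (0.01120558/0.01123700 − 1)×1000 = (0.997204 − 1)×1000 = -2.796 per mil
α − 1 = ε/1000 = -0.0146
f^(α−1) = 0.779^(-0.0146) = 1.003653
δ_res = (-2.796 + 1000) × 1.003653 − 1000 = 1000.847 − 1000 = 0.85 per mil

0.8 per mil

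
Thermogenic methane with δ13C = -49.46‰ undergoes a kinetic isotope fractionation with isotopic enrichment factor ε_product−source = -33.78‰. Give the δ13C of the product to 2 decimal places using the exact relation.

To first order, δ_product ≈ δ_source + ε = -83.24‰.
Exactly, δ_product = (δ_source + 1000)·(ε/1000 + 1) − 1000.
δ_product = (-49.46 + 1000) × (-33.78/1000 + 1) − 1000
δ_product = -81.569‰

-81.57‰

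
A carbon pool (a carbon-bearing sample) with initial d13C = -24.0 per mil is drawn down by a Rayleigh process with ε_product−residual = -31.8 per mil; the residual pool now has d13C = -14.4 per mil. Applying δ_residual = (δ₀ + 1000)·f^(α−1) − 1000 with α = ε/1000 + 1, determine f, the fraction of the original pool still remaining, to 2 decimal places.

α − 1 = ε/1000 = -0.0318
(δ_res + 1000)/(δ₀ + 1000) = (-14.4 + 1000)/(-24.0 + 1000) = 985.6/976.0 = 1.009836
f = 1.009836^(1/-0.0318) = exp(ln(1.009836)/-0.0318) = exp(0.00979/-0.0318)
f = exp(-0.3078) = 0.7351

0.74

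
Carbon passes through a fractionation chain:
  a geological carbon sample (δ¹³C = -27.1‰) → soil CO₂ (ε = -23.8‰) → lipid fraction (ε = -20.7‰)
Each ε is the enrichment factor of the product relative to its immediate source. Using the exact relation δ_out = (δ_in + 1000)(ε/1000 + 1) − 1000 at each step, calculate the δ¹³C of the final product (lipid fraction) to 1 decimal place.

step 1: δ = (-27.10 + 1000)·(-23.8/1000 + 1) − 1000 = -50.26‰
step 2: δ = (-50.26 + 1000)·(-20.7/1000 + 1) − 1000 = -69.91‰

-69.9‰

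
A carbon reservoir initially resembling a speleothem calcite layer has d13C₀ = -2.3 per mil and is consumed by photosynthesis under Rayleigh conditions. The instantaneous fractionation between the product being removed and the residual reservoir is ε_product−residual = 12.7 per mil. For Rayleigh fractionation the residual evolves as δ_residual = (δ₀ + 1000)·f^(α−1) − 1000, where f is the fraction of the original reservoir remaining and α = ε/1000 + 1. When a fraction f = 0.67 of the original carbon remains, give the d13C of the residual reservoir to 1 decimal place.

-7.4 per mil

Rayleigh residual: δ_res = (δ₀ + 1000)·f^(α−1) − 1000
α = ε/1000 + 1 = 1.01270, so α − 1 = 0.01270
f^(α−1) = 0.67^(0.01270) = 0.994927
δ_res = (-2.3 + 1000) × 0.994927 − 1000 = 992.639 − 1000 = -7.36 per mil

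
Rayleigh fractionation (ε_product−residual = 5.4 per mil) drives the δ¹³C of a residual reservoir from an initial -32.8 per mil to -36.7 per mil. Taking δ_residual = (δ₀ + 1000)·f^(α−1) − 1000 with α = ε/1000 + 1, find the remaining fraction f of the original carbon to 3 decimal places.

α − 1 = ε/1000 = 0.0054
(δ_res + 1000)/(δ₀ + 1000) = (-36.7 + 1000)/(-32.8 + 1000) = 963.3/967.2 = 0.995968
f = 0.995968^(1/0.0054) = exp(ln(0.995968)/0.0054) = exp(-0.00404/0.0054)
f = exp(-0.7482) = 0.4732

0.473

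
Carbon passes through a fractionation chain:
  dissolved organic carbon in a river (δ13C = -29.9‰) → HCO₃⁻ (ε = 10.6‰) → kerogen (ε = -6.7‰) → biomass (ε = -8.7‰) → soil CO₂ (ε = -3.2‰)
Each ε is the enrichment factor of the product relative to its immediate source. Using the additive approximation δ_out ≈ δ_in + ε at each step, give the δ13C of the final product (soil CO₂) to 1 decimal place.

-37.9‰

step 1: δ ≈ -29.9 + (10.6) = -19.3‰
step 2: δ ≈ -19.3 + (-6.7) = -26.0‰
step 3: δ ≈ -26.0 + (-8.7) = -34.7‰
step 4: δ ≈ -34.7 + (-3.2) = -37.9‰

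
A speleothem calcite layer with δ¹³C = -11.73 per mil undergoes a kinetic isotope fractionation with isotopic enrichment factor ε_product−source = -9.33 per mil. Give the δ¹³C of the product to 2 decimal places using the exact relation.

-20.95 per mil

Exactly, δ_product = (δ_source + 1000)·(ε/1000 + 1) − 1000.
δ_product = (-11.73 + 1000) × (-9.33/1000 + 1) − 1000
δ_product = -20.951 per mil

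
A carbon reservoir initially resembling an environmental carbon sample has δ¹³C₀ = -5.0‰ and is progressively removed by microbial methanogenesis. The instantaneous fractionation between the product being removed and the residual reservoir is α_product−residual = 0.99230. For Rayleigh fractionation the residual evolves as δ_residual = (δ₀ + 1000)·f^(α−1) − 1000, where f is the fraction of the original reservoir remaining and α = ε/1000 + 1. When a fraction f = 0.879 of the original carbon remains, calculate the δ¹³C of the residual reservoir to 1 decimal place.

-4.0‰

Rayleigh residual: δ_res = (δ₀ + 1000)·f^(α−1) − 1000
α − 1 = -0.00770
f^(α−1) = 0.879^(-0.00770) = 1.000994
δ_res = (-5.0 + 1000) × 1.000994 − 1000 = 995.989 − 1000 = -4.01‰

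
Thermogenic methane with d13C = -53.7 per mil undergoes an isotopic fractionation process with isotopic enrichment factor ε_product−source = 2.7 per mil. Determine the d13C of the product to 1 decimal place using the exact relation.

-51.1 per mil

Exactly, δ_product = (δ_source + 1000)·(ε/1000 + 1) − 1000.
δ_product = (-53.7 + 1000) × (2.7/1000 + 1) − 1000
δ_product = -51.14 per mil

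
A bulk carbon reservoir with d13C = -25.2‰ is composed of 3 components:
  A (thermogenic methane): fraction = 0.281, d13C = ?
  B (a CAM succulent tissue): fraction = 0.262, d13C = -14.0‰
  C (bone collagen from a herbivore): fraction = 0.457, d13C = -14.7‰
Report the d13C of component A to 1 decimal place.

Isotope mass balance: δ_bulk = Σ fᵢ·δᵢ.
-25.2 = 0.281×δ_A + 0.262×(-14.0) + 0.457×(-14.7)
0.281·δ_A = -25.2 − (-10.386) = -14.814
δ_A = -14.814 / 0.281 = -52.72‰

-52.7‰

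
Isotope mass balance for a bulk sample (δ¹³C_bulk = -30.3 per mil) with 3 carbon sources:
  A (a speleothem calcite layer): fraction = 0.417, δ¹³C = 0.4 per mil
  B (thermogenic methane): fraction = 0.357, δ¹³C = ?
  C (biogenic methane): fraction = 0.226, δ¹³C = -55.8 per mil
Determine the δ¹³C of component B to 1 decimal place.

Isotope mass balance: δ_bulk = Σ fᵢ·δᵢ.
-30.3 = 0.417×(0.4) + 0.357×δ_B + 0.226×(-55.8)
0.357·δ_B = -30.3 − (-12.444) = -17.856
δ_B = -17.856 / 0.357 = -50.02 per mil

-50.0 per mil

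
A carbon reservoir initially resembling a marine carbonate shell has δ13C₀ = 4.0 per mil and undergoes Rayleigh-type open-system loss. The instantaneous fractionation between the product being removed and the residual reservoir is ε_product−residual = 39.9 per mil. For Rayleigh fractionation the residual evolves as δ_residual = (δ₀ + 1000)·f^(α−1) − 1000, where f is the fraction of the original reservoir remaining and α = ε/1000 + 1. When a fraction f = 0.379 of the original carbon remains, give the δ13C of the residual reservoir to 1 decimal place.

Rayleigh residual: δ_res = (δ₀ + 1000)·f^(α−1) − 1000
α = ε/1000 + 1 = 1.03990, so α − 1 = 0.03990
f^(α−1) = 0.379^(0.03990) = 0.962028
δ_res = (4.0 + 1000) × 0.962028 − 1000 = 965.876 − 1000 = -34.12 per mil

-34.1 per mil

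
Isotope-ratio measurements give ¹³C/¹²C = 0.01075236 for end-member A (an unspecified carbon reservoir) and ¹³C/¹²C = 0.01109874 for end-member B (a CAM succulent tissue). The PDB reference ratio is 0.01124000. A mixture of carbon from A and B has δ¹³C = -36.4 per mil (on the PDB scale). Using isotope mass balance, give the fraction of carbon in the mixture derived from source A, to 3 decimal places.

δ_A = (0.01075236/0.01124000 − 1)×1000 = (0.956616 − 1)×1000 = -43.384 per mil
δ_B = (0.01109874/0.01124000 − 1)×1000 = (0.987432 − 1)×1000 = -12.568 per mil
f_A = (δ_mix − δ_B)/(δ_A − δ_B) = (-36.4 − (-12.568))/(-43.384 − (-12.568))
f_A = -23.832 / -30.817 = 0.7734

0.773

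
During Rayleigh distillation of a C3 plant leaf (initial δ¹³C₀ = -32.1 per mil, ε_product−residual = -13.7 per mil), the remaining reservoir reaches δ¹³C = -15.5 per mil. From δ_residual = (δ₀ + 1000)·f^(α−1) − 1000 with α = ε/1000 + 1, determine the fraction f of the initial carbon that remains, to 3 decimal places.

0.289

α − 1 = ε/1000 = -0.0137
(δ_res + 1000)/(δ₀ + 1000) = (-15.5 + 1000)/(-32.1 + 1000) = 984.5/967.9 = 1.017151
f = 1.017151^(1/-0.0137) = exp(ln(1.017151)/-0.0137) = exp(0.01701/-0.0137)
f = exp(-1.2412) = 0.2890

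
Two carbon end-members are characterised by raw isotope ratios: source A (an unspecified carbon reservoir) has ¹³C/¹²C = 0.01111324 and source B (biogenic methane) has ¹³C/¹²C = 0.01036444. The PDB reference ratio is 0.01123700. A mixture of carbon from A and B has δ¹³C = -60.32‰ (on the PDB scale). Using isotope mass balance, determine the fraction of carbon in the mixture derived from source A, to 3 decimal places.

δ_A = (0.01111324/0.01123700 − 1)×1000 = (0.988986 − 1)×1000 = -11.014‰
δ_B = (0.01036444/0.01123700 − 1)×1000 = (0.922349 − 1)×1000 = -77.651‰
f_A = (δ_mix − δ_B)/(δ_A − δ_B) = (-60.32 − (-77.651))/(-11.014 − (-77.651))
f_A = 17.331 / 66.637 = 0.2601

0.260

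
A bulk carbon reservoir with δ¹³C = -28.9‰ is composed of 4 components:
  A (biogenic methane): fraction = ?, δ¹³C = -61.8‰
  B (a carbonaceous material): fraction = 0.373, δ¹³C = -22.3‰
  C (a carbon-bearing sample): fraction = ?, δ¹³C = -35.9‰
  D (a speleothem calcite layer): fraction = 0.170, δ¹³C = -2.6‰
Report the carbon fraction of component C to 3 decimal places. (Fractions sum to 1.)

0.313

Let f_C and f_A be the unknown fractions; fractions sum to 1 so f_C + f_A = 0.457.
Mass balance: Σ fᵢ·δᵢ = δ_bulk ⇒ f_C·(-35.9) + f_A·(-61.8) = -28.9 − (-8.760) = -20.140
Substitute f_A = 0.457 − f_C:
f_C·(-35.9 − -61.8) = -20.140 − 0.457×(-61.8) = 8.103
f_C = 8.103 / 25.9 = 0.3128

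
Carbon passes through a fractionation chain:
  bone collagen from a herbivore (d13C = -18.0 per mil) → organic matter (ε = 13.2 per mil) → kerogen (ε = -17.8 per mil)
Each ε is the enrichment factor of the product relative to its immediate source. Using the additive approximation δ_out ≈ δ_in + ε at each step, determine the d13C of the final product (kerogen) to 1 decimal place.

-22.6 per mil

step 1: δ ≈ -18.0 + (13.2) = -4.8 per mil
step 2: δ ≈ -4.8 + (-17.8) = -22.6 per mil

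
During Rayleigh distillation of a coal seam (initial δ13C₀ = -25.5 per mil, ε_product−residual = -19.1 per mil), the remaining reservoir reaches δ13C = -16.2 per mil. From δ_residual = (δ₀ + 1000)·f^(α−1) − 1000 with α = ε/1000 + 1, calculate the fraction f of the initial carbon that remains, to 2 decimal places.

α − 1 = ε/1000 = -0.0191
(δ_res + 1000)/(δ₀ + 1000) = (-16.2 + 1000)/(-25.5 + 1000) = 983.8/974.5 = 1.009543
f = 1.009543^(1/-0.0191) = exp(ln(1.009543)/-0.0191) = exp(0.00950/-0.0191)
f = exp(-0.4973) = 0.6082

0.61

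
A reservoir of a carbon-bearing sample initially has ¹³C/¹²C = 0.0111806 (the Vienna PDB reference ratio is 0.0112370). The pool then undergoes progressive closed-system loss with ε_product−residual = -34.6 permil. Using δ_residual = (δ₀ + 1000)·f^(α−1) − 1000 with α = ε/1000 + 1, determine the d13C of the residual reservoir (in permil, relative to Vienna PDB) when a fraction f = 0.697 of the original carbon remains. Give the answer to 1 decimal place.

δ₀ = (0.0111806/0.0112370 − 1)×1000 = (0.994981 − 1)×1000 = -5.019 permil
α − 1 = ε/1000 = -0.0346
f^(α−1) = 0.697^(-0.0346) = 1.012568
δ_res = (-5.019 + 1000) × 1.012568 − 1000 = 1007.486 − 1000 = 7.49 permil

7.5 permil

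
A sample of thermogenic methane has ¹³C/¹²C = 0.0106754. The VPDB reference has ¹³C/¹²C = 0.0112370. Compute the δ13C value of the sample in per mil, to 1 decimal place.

-50.0 per mil

δ13C = (R_sample / R_standard − 1) × 1000
R_sample / R_standard = 0.0106754 / 0.0112370 = 0.950022
δ13C = (0.950022 − 1) × 1000 = -49.98 per mil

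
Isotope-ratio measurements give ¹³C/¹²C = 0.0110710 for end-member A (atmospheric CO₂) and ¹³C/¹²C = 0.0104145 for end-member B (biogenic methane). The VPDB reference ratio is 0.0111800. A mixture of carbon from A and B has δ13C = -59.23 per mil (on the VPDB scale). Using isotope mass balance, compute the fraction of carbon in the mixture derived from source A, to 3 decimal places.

0.157

δ_A = (0.0110710/0.0111800 − 1)×1000 = (0.990250 − 1)×1000 = -9.750 per mil
δ_B = (0.0104145/0.0111800 − 1)×1000 = (0.931530 − 1)×1000 = -68.470 per mil
f_A = (δ_mix − δ_B)/(δ_A − δ_B) = (-59.23 − (-68.470))/(-9.750 − (-68.470))
f_A = 9.240 / 58.721 = 0.1574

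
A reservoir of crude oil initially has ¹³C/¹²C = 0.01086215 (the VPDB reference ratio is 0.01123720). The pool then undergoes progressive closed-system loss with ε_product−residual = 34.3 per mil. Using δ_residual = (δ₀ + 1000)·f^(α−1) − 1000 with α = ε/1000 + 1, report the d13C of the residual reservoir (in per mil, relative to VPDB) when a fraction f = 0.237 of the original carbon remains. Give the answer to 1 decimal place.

δ₀ = (0.01086215/0.01123720 − 1)×1000 = (0.966624 − 1)×1000 = -33.376 per mil
α − 1 = ε/1000 = 0.0343
f^(α−1) = 0.237^(0.0343) = 0.951818
δ_res = (-33.376 + 1000) × 0.951818 − 1000 = 920.050 − 1000 = -79.95 per mil

-79.9 per mil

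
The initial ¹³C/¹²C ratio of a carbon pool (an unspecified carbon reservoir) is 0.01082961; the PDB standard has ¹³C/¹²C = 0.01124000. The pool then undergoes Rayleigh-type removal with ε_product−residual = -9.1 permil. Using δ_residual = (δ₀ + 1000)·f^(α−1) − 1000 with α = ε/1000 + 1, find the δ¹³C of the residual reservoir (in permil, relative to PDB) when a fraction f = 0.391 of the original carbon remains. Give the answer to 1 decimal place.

-28.2 permil

δ₀ = (0.01082961/0.01124000 − 1)×1000 = (0.963488 − 1)×1000 = -36.512 permil
α − 1 = ε/1000 = -0.0091
f^(α−1) = 0.391^(-0.0091) = 1.008582
δ_res = (-36.512 + 1000) × 1.008582 − 1000 = 971.757 − 1000 = -28.24 permil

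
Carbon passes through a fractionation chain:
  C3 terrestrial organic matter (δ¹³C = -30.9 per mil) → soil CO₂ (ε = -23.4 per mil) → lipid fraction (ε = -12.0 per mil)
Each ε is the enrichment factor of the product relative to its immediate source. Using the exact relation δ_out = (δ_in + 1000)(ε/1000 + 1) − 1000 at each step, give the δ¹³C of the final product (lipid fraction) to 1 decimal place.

-64.9 per mil

step 1: δ = (-30.90 + 1000)·(-23.4/1000 + 1) − 1000 = -53.58 per mil
step 2: δ = (-53.58 + 1000)·(-12.0/1000 + 1) − 1000 = -64.93 per mil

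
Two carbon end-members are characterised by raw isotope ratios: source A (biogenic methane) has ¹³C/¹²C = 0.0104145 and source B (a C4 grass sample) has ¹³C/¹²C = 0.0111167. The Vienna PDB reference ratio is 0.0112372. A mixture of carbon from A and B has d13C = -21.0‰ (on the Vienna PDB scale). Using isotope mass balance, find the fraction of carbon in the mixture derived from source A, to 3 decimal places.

δ_A = (0.0104145/0.0112372 − 1)×1000 = (0.926788 − 1)×1000 = -73.212‰
δ_B = (0.0111167/0.0112372 − 1)×1000 = (0.989277 − 1)×1000 = -10.723‰
f_A = (δ_mix − δ_B)/(δ_A − δ_B) = (-21.0 − (-10.723))/(-73.212 − (-10.723))
f_A = -10.277 / -62.489 = 0.1645

0.164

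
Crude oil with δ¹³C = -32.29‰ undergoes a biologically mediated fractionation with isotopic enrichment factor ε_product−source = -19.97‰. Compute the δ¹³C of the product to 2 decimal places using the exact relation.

To first order, δ_product ≈ δ_source + ε = -52.26‰.
Exactly, δ_product = (δ_source + 1000)·(ε/1000 + 1) − 1000.
δ_product = (-32.29 + 1000) × (-19.97/1000 + 1) − 1000
δ_product = -51.615‰

-51.62‰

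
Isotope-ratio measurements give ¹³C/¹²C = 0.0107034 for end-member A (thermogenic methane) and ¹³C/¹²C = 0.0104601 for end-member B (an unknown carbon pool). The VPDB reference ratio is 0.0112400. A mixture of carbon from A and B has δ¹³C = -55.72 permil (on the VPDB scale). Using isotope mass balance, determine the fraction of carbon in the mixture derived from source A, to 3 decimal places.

0.631

δ_A = (0.0107034/0.0112400 − 1)×1000 = (0.952260 − 1)×1000 = -47.740 permil
δ_B = (0.0104601/0.0112400 − 1)×1000 = (0.930614 − 1)×1000 = -69.386 permil
f_A = (δ_mix − δ_B)/(δ_A − δ_B) = (-55.72 − (-69.386))/(-47.740 − (-69.386))
f_A = 13.666 / 21.646 = 0.6313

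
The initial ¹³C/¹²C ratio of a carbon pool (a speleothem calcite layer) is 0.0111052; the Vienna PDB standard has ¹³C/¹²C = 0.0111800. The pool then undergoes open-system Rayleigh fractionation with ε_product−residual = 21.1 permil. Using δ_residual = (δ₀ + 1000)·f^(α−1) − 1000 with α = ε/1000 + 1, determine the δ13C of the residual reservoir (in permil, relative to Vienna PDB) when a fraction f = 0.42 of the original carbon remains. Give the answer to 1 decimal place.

-24.7 permil

δ₀ = (0.0111052/0.0111800 − 1)×1000 = (0.993309 − 1)×1000 = -6.691 permil
α − 1 = ε/1000 = 0.0211
f^(α−1) = 0.42^(0.0211) = 0.981862
δ_res = (-6.691 + 1000) × 0.981862 − 1000 = 975.293 − 1000 = -24.71 permil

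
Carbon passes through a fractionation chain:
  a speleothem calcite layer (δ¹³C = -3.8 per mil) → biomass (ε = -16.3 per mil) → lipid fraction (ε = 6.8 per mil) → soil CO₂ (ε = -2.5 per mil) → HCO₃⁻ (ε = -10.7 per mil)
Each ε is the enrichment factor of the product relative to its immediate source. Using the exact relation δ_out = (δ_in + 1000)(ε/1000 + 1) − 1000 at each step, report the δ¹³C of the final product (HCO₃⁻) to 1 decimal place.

-26.4 per mil

step 1: δ = (-3.80 + 1000)·(-16.3/1000 + 1) − 1000 = -20.04 per mil
step 2: δ = (-20.04 + 1000)·(6.8/1000 + 1) − 1000 = -13.37 per mil
step 3: δ = (-13.37 + 1000)·(-2.5/1000 + 1) − 1000 = -15.84 per mil
step 4: δ = (-15.84 + 1000)·(-10.7/1000 + 1) − 1000 = -26.37 per mil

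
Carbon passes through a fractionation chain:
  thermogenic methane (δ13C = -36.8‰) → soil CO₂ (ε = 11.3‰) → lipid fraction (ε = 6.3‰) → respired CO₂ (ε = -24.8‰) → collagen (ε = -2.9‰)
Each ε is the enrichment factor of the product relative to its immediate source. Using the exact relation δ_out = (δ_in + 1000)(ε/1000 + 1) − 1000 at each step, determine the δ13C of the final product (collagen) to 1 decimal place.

step 1: δ = (-36.80 + 1000)·(11.3/1000 + 1) − 1000 = -25.92‰
step 2: δ = (-25.92 + 1000)·(6.3/1000 + 1) − 1000 = -19.78‰
step 3: δ = (-19.78 + 1000)·(-24.8/1000 + 1) − 1000 = -44.09‰
step 4: δ = (-44.09 + 1000)·(-2.9/1000 + 1) − 1000 = -46.86‰

-46.9‰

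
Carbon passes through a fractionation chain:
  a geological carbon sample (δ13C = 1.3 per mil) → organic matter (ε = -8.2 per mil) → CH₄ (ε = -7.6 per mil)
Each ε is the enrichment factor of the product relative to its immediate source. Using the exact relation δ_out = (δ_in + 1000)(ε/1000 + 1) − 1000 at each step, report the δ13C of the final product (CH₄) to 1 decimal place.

-14.5 per mil

step 1: δ = (1.30 + 1000)·(-8.2/1000 + 1) − 1000 = -6.91 per mil
step 2: δ = (-6.91 + 1000)·(-7.6/1000 + 1) − 1000 = -14.46 per mil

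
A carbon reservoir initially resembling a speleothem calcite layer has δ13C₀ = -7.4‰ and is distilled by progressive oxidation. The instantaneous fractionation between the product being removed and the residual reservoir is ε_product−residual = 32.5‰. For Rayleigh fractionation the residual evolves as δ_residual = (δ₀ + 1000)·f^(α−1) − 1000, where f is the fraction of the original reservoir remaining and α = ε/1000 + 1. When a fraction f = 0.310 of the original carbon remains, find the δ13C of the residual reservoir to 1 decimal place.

Rayleigh residual: δ_res = (δ₀ + 1000)·f^(α−1) − 1000
α = ε/1000 + 1 = 1.03250, so α − 1 = 0.03250
f^(α−1) = 0.310^(0.03250) = 0.962652
δ_res = (-7.4 + 1000) × 0.962652 − 1000 = 955.528 − 1000 = -44.47‰

-44.5‰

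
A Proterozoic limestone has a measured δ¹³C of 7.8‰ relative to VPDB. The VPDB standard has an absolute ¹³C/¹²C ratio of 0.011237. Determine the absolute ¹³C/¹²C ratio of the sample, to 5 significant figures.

R_sample = R_standard × (δ¹³C/1000 + 1)
R_sample = 0.011237 × (7.8/1000 + 1) = 0.011237 × 1.007800
R_sample = 0.0113246

0.011325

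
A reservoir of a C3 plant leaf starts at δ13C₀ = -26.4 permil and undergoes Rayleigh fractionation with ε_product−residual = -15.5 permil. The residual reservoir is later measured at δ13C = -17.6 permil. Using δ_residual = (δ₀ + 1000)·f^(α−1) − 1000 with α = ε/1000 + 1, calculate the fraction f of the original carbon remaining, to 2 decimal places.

α − 1 = ε/1000 = -0.0155
(δ_res + 1000)/(δ₀ + 1000) = (-17.6 + 1000)/(-26.4 + 1000) = 982.4/973.6 = 1.009039
f = 1.009039^(1/-0.0155) = exp(ln(1.009039)/-0.0155) = exp(0.00900/-0.0155)
f = exp(-0.5805) = 0.5596

0.56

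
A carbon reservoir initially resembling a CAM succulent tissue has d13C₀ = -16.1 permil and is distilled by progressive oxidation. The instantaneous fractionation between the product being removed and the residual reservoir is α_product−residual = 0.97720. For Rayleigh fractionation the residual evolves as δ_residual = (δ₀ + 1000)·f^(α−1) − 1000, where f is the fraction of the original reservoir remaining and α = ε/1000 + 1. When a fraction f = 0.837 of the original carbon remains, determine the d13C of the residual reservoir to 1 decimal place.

Rayleigh residual: δ_res = (δ₀ + 1000)·f^(α−1) − 1000
α − 1 = -0.02280
f^(α−1) = 0.837^(-0.02280) = 1.004065
δ_res = (-16.1 + 1000) × 1.004065 − 1000 = 987.900 − 1000 = -12.10 permil

-12.1 permil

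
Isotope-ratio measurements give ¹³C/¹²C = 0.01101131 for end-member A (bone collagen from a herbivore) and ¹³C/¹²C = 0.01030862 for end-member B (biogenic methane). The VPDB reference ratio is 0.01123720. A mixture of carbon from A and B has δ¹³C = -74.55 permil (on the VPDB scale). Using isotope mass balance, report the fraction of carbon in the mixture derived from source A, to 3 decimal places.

0.129

δ_A = (0.01101131/0.01123720 − 1)×1000 = (0.979898 − 1)×1000 = -20.102 permil
δ_B = (0.01030862/0.01123720 − 1)×1000 = (0.917366 − 1)×1000 = -82.634 permil
f_A = (δ_mix − δ_B)/(δ_A − δ_B) = (-74.55 − (-82.634))/(-20.102 − (-82.634))
f_A = 8.084 / 62.532 = 0.1293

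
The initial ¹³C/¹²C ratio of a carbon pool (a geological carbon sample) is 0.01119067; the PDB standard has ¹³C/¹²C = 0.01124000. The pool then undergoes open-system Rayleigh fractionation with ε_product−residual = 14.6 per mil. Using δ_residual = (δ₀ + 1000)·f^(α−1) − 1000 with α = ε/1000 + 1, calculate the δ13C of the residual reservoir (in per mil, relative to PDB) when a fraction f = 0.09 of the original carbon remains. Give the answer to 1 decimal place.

δ₀ = (0.01119067/0.01124000 − 1)×1000 = (0.995611 − 1)×1000 = -4.389 per mil
α − 1 = ε/1000 = 0.0146
f^(α−1) = 0.09^(0.0146) = 0.965455
δ_res = (-4.389 + 1000) × 0.965455 − 1000 = 961.218 − 1000 = -38.78 per mil

-38.8 per mil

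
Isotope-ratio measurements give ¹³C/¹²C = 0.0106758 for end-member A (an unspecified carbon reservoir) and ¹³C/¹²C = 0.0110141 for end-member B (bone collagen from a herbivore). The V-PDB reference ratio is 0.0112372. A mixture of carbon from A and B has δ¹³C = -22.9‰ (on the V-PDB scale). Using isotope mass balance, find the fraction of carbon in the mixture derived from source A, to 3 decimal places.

δ_A = (0.0106758/0.0112372 − 1)×1000 = (0.950041 − 1)×1000 = -49.959‰
δ_B = (0.0110141/0.0112372 − 1)×1000 = (0.980146 − 1)×1000 = -19.854‰
f_A = (δ_mix − δ_B)/(δ_A − δ_B) = (-22.9 − (-19.854))/(-49.959 − (-19.854))
f_A = -3.046 / -30.105 = 0.1012

0.101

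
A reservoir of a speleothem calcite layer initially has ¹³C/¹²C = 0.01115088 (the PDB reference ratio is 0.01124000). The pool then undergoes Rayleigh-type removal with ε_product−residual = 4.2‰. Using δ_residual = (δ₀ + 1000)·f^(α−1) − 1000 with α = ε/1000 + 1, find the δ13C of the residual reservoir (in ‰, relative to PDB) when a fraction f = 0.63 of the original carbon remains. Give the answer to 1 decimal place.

δ₀ = (0.01115088/0.01124000 − 1)×1000 = (0.992071 − 1)×1000 = -7.929‰
α − 1 = ε/1000 = 0.0042
f^(α−1) = 0.63^(0.0042) = 0.998061
δ_res = (-7.929 + 1000) × 0.998061 − 1000 = 990.148 − 1000 = -9.85‰

-9.9‰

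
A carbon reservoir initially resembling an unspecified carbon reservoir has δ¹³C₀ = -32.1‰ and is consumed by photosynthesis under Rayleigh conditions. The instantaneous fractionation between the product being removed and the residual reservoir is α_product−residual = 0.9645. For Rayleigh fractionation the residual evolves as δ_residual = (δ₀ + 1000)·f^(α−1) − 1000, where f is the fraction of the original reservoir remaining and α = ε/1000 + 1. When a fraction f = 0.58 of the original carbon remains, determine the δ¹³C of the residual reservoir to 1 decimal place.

-13.2‰

Rayleigh residual: δ_res = (δ₀ + 1000)·f^(α−1) − 1000
α − 1 = -0.03550
f^(α−1) = 0.58^(-0.03550) = 1.019526
δ_res = (-32.1 + 1000) × 1.019526 − 1000 = 986.799 − 1000 = -13.20‰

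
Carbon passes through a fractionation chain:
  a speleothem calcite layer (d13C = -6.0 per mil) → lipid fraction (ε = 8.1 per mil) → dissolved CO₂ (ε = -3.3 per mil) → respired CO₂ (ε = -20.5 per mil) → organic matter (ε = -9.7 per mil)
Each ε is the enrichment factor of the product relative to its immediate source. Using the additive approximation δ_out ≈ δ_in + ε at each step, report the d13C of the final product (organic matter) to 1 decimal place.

step 1: δ ≈ -6.0 + (8.1) = 2.1 per mil
step 2: δ ≈ 2.1 + (-3.3) = -1.2 per mil
step 3: δ ≈ -1.2 + (-20.5) = -21.7 per mil
step 4: δ ≈ -21.7 + (-9.7) = -31.4 per mil

-31.4 per mil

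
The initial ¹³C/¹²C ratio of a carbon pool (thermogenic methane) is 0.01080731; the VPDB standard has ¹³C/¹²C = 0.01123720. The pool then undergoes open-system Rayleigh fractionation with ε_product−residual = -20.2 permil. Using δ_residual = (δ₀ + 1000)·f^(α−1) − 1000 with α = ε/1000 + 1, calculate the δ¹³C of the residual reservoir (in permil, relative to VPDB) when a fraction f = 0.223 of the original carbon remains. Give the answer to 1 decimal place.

-8.7 permil

δ₀ = (0.01080731/0.01123720 − 1)×1000 = (0.961744 − 1)×1000 = -38.256 permil
α − 1 = ε/1000 = -0.0202
f^(α−1) = 0.223^(-0.0202) = 1.030776
δ_res = (-38.256 + 1000) × 1.030776 − 1000 = 991.343 − 1000 = -8.66 permil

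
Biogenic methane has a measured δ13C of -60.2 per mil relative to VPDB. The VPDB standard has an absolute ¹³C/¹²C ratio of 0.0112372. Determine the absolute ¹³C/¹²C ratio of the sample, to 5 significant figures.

R_sample = R_standard × (δ13C/1000 + 1)
R_sample = 0.0112372 × (-60.2/1000 + 1) = 0.0112372 × 0.939800
R_sample = 0.0105607

0.010561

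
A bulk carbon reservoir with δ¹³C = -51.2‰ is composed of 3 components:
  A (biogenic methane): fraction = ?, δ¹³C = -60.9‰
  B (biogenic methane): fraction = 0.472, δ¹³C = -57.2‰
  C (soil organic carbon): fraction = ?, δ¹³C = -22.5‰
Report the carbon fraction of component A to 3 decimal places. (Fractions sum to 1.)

Let f_A and f_C be the unknown fractions; fractions sum to 1 so f_A + f_C = 0.528.
Mass balance: Σ fᵢ·δᵢ = δ_bulk ⇒ f_A·(-60.9) + f_C·(-22.5) = -51.2 − (-26.998) = -24.202
Substitute f_C = 0.528 − f_A:
f_A·(-60.9 − -22.5) = -24.202 − 0.528×(-22.5) = -12.322
f_A = -12.322 / -38.4 = 0.3209

0.321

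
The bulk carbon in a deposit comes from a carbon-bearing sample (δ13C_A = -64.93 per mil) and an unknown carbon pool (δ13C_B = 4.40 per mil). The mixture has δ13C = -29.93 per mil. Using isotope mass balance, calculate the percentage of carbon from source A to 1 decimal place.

49.5%

δ_mix = f_A·δ_A + (1 − f_A)·δ_B  ⇒  f_A = (δ_mix − δ_B)/(δ_A − δ_B)
f_A = (-29.93 − (4.40)) / (-64.93 − (4.40))
f_A = -34.33 / -69.33 = 0.4952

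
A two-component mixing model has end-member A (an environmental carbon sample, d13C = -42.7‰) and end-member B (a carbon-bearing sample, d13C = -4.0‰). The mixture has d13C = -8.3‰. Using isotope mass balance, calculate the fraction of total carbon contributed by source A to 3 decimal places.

δ_mix = f_A·δ_A + (1 − f_A)·δ_B  ⇒  f_A = (δ_mix − δ_B)/(δ_A − δ_B)
f_A = (-8.3 − (-4.0)) / (-42.7 − (-4.0))
f_A = -4.3 / -38.7 = 0.1111

0.111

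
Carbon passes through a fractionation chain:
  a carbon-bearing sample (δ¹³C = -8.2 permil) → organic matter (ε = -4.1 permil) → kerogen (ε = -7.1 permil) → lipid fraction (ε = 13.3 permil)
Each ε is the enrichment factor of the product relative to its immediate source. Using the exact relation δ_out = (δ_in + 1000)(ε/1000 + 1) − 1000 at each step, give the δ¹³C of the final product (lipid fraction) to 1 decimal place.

step 1: δ = (-8.20 + 1000)·(-4.1/1000 + 1) − 1000 = -12.27 permil
step 2: δ = (-12.27 + 1000)·(-7.1/1000 + 1) − 1000 = -19.28 permil
step 3: δ = (-19.28 + 1000)·(13.3/1000 + 1) − 1000 = -6.24 permil

-6.2 permil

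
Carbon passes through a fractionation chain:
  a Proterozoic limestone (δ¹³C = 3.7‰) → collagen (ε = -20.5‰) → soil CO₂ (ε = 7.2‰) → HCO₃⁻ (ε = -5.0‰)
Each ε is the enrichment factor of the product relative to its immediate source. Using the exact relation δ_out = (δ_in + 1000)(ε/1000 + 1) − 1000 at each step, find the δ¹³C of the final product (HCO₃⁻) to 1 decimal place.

-14.7‰

step 1: δ = (3.70 + 1000)·(-20.5/1000 + 1) − 1000 = -16.88‰
step 2: δ = (-16.88 + 1000)·(7.2/1000 + 1) − 1000 = -9.80‰
step 3: δ = (-9.80 + 1000)·(-5.0/1000 + 1) − 1000 = -14.75‰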